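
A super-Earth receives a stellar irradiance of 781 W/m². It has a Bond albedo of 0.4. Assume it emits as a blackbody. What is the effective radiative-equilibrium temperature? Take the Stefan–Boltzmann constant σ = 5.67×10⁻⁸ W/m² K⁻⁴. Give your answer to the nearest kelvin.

The planet absorbs (1−α)S over its disc πR² and re-emits over 4πR², so the mean absorbed flux is (1−0.4)·781.0/4 = 117.1 W/m².
Balancing against σT⁴: T = (117.1/5.67×10⁻⁸)^(1/4) = 213.2 K.

213 kelvin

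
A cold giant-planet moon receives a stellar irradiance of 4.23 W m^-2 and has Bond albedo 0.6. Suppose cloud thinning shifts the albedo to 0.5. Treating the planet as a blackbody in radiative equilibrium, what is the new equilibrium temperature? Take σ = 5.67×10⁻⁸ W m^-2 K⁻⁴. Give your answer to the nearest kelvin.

New equilibrium: T₂ = [(1−0.5)·4.230/(4σ)]^(1/4) = 55.26 K.

55 kelvin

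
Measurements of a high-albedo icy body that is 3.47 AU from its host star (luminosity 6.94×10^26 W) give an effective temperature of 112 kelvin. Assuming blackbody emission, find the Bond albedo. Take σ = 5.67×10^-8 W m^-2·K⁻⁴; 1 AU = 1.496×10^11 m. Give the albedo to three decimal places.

0.826

Orbital distance: d = 3.47 AU = 5.191×10^11 m.
S = L/(4πd²) = 204.9 W m^-2.
From σT⁴ = S(1−α)/4 we invert for α: 1−α = 4σT⁴/S.
σT⁴ = 8.922 W m^-2, so 4σT⁴ = 35.69 W m^-2.
1−α = 35.69/204.9 = 0.1741, so α = 0.8259.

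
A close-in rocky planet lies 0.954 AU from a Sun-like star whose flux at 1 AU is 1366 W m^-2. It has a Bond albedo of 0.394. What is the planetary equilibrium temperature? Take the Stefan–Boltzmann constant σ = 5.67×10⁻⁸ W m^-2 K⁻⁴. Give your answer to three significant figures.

252 kelvin

Flux at the orbit: S = 1366/(0.954)² = 1501 W m^-2.
The planet absorbs (1−α)S over its disc πR² and re-emits over 4πR², so the mean absorbed flux is (1−0.394)·1501/4 = 227.4 W m^-2.
In equilibrium σT⁴ equals this, so T = 251.6 K.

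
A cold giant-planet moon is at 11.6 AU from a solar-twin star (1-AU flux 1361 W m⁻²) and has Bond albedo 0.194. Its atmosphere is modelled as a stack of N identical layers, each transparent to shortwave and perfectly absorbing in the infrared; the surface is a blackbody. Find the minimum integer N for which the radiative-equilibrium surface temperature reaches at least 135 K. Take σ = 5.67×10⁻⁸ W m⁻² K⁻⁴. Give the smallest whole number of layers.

9

Irradiance scales as 1/d², so S = 1361 W m⁻² × (1/11.6)² = 10.11 W m⁻².
OLR = S(1−α)/4 = 2.038 W m⁻²; the top layer radiates at T_e = 77.43 K.
Need (N+1)T_e⁴ ≥ T_s⁴, i.e. N+1 ≥ (135/77.43)⁴ = 9.241.
So N ≥ 8.241; the smallest integer is N = 9.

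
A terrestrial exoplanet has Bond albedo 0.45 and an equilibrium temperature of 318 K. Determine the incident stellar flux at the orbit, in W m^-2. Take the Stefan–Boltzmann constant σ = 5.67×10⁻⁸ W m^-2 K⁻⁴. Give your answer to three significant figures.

Invert the energy balance for S: S = 4σT⁴/(1−α).
σT⁴ = 5.67×10⁻⁸·(318)⁴ = 579.8 W m^-2.
So S = 4×579.8/(1−0.45) = 4217 W m^-2.

4220 W m^-2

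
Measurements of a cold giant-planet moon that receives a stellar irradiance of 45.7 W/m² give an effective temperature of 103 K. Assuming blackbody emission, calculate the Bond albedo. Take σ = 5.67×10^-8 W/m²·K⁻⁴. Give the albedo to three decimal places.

Rearranging the radiative balance, α = 1 − 4σT⁴/S.
σT⁴ = 6.382 W/m², so 4σT⁴ = 25.53 W/m².
Hence α = 1 − 25.53/45.70 = 0.4414.

0.441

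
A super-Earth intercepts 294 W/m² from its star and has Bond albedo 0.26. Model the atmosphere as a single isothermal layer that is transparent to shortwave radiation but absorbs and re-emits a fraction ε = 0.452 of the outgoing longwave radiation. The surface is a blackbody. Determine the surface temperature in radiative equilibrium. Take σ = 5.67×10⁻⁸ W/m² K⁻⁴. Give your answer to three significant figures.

The planet radiates to space at T_e = [S(1−α)/(4σ)]^(1/4) = 176.0 K.
For a single slab of emissivity ε, T_s⁴ = 2T_e⁴/(2−ε); thus T_s = 176.0·(1.292)^(1/4) = 187.6 K.

188 kelvin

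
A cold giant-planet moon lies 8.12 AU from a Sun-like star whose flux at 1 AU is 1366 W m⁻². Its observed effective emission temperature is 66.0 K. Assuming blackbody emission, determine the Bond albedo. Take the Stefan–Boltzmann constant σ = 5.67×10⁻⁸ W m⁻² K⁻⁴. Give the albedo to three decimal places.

0.792

By the inverse-square law, S = 1366/8.12² = 20.72 W m⁻².
From σT⁴ = S(1−α)/4 we invert for α: 1−α = 4σT⁴/S.
4σT⁴ = 4·5.67×10⁻⁸·(66.0)⁴ = 4.303 W m⁻².
1−α = 4.303/20.72 = 0.2077, so α = 0.7923.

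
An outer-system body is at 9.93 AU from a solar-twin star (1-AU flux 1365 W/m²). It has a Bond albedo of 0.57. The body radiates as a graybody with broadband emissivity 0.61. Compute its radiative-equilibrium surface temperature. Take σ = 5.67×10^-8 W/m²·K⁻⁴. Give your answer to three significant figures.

81.0 kelvin

Irradiance scales as 1/d², so S = 1365 W/m² × (1/9.93)² = 13.84 W/m².
The planet absorbs (1−α)S over its disc πR² and re-emits over 4πR², so the mean absorbed flux is (1−0.57)·13.84/4 = 1.488 W/m².
Equating to εσT⁴ with ε = 0.61: T = (1.488/0.61σ)^(1/4) = 80.99 K.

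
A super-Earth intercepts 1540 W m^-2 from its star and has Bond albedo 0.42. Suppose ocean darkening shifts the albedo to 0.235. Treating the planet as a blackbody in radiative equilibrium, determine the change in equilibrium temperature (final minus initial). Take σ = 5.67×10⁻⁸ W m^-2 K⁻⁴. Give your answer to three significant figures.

18.0 K

Before: T₁ = [1540·0.58/(4σ)]^(1/4) = 250.5 K.
After:  T₂ = [1540·0.765/(4σ)]^(1/4) = 268.5 K.
ΔT = T₂ − T₁ = 17.95 K.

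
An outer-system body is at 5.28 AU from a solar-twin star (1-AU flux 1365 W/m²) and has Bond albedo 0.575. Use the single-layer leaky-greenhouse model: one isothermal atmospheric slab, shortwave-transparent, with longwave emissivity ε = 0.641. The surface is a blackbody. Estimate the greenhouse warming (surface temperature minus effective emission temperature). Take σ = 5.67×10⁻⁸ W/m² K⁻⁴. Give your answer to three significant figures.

9.93 K

Irradiance scales as 1/d², so S = 1365 W/m² × (1/5.28)² = 48.96 W/m².
Effective emission temperature (TOA balance): σT_e⁴ = S(1−α)/4 = 5.202 W/m² → T_e = 97.87 K.
The surface balance (absorbed SW + ε·downward IR = σT_s⁴) with T_a⁴ = T_s⁴/2 reduces to T_s = T_e·[2/(2−ε)]^¼ = 107.8 K.
Greenhouse warming: T_s − T_e = 9.926 K.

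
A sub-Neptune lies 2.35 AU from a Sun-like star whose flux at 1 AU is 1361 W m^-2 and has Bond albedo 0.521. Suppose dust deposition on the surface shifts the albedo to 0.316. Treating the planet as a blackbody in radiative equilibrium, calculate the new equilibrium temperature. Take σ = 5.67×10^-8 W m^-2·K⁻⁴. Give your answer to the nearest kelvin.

165 K

Flux at the orbit: S = 1361/(2.35)² = 246.4 W m^-2.
New equilibrium: T₂ = [(1−0.316)·246.4/(4σ)]^(1/4) = 165.1 K.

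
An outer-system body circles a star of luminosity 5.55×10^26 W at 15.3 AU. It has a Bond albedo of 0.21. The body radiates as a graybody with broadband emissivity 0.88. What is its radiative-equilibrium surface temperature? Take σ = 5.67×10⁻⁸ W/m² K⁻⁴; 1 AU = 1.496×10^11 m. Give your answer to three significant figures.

d = 15.3 × 1.496×10^11 m = 2.289×10^12 m.
S = L/(4πd²) = 8.430 W/m².
Absorbed flux (global mean): S(1−α)/4 = 8.430·0.79/4 = 1.665 W/m².
Equating to εσT⁴ with ε = 0.88: T = (1.665/0.88σ)^(1/4) = 76.00 K.

76.0 K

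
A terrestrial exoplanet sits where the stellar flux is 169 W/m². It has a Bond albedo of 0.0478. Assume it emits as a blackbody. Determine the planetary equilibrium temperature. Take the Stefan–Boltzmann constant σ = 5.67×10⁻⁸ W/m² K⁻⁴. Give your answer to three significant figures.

Averaging over the sphere, the absorbed flux is S(1−α)/4 = 40.23 W/m².
Balancing against σT⁴: T = (40.23/5.67×10⁻⁸)^(1/4) = 163.2 K.

163 K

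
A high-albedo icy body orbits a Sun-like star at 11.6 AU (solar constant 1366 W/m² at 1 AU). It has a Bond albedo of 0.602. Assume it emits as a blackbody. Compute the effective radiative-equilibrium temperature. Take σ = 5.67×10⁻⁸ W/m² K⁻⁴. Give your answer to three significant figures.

65.0 kelvin

Irradiance scales as 1/d², so S = 1366 W/m² × (1/11.6)² = 10.15 W/m².
Absorbed flux (global mean): S(1−α)/4 = 10.15·0.398/4 = 1.010 W/m².
Balancing against σT⁴: T = (1.010/5.67×10⁻⁸)^(1/4) = 64.97 K.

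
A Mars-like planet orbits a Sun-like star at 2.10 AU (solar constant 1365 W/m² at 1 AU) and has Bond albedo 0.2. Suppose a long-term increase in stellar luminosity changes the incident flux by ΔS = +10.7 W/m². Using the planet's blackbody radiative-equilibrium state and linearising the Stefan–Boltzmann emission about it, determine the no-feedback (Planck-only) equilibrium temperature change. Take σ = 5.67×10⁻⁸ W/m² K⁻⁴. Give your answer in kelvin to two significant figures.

1.6 K

Flux at the orbit: S = 1365/(2.10)² = 309.5 W/m².
The baseline emission temperature is T_e = 181.8 K.
ΔF = Δ[S(1−α)]/4 = (1−0.2)·+10.7/4 = 2.140 W/m².
Linearising σT⁴ gives d(σT⁴)/dT = 4σT_e³ = 1.362 W/m² per K.
So ΔT₀ = 2.140/1.362 = 1.57 K.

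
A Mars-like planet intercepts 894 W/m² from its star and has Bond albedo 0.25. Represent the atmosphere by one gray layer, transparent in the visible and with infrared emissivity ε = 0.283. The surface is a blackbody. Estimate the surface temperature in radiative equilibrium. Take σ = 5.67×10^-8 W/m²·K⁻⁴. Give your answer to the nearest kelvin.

242 K

Effective emission temperature (TOA balance): σT_e⁴ = S(1−α)/4 = 167.6 W/m² → T_e = 233.2 K.
Surface balance with a leaky layer gives σT_s⁴ = σT_e⁴·2/(2−ε), so T_s = T_e·[2/(2−0.283)]^(1/4) = 242.2 K.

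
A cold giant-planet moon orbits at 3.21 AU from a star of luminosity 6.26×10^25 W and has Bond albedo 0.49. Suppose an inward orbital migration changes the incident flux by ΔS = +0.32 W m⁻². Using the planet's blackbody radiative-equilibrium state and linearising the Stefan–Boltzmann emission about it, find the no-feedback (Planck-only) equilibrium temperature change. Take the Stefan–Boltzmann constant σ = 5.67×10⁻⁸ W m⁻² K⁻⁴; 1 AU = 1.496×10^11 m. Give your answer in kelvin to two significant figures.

d = 3.21 × 1.496×10^11 m = 4.802×10^11 m.
Flux at the orbit: S = L/(4πd²) = 6.26×10^25/(4π·(4.80×10^11)²) = 21.60 W m⁻².
Unperturbed T_e = [21.60·(1−0.49)/(4σ)]^¼ = 83.48 K.
ΔF = Δ[S(1−α)]/4 = (1−0.49)·+0.32/4 = 0.04080 W m⁻².
Planck response: λ_P = 4σT_e³ = 4·5.67×10⁻⁸·(83.48)³ = 0.1320 W m⁻²/K.
ΔT₀ = ΔF/λ_P = 0.04080/0.1320 = 0.309 K.

0.31 kelvin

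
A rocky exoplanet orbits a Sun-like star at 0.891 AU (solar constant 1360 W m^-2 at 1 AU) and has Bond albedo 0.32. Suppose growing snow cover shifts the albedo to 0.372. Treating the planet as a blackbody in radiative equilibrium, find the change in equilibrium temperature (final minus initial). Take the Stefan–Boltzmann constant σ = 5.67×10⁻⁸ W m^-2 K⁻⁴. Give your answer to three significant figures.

Irradiance scales as 1/d², so S = 1360 W m^-2 × (1/0.891)² = 1713 W m^-2.
Before: T₁ = [1713·0.68/(4σ)]^(1/4) = 267.7 K.
Final:   T₂ = [S(1−0.372)/(4σ)]^(1/4) = 262.4 K.
ΔT = T₂ − T₁ = -5.272 K.

-5.27 K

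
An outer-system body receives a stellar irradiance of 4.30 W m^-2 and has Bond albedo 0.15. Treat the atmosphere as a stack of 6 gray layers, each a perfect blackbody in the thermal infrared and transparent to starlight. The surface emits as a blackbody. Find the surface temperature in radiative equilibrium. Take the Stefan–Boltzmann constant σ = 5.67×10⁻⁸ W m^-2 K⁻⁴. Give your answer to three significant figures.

The effective emission temperature is T_e = [S(1−α)/(4σ)]^¼ = 63.36 K.
For an N-layer opaque stack, T_s⁴ = (N+1)T_e⁴, hence T_s = (7)^(1/4)×63.36 K = 103.1 K.

103 kelvin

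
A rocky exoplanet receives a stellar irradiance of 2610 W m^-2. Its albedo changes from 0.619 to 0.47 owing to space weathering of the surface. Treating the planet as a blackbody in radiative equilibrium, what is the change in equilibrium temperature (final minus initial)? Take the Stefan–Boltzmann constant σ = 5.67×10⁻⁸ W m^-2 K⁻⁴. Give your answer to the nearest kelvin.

22 K

Initial: T₁ = [S(1−0.619)/(4σ)]^(1/4) = 257.3 K.
After:  T₂ = [2610·0.53/(4σ)]^(1/4) = 279.5 K.
Change: 279.5 − 257.3 = 22.13 K.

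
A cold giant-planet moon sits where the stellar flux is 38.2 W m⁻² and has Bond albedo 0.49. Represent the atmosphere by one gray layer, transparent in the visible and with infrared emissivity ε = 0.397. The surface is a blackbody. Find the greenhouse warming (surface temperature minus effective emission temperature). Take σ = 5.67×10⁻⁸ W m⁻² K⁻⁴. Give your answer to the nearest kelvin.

Effective emission temperature (TOA balance): σT_e⁴ = S(1−α)/4 = 4.871 W m⁻² → T_e = 96.27 K.
For a single slab of emissivity ε, T_s⁴ = 2T_e⁴/(2−ε); thus T_s = 96.27·(1.248)^(1/4) = 101.7 K.
T_s − T_e = 101.7 − 96.27 = 5.476 K.

5 K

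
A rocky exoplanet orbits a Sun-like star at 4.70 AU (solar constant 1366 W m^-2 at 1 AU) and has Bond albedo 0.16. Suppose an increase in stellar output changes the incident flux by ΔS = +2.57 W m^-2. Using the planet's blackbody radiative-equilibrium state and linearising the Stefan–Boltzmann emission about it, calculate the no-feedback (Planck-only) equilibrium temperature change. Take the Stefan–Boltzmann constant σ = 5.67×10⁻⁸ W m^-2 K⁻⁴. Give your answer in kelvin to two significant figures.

1.3 kelvin

Irradiance scales as 1/d², so S = 1366 W m^-2 × (1/4.70)² = 61.84 W m^-2.
Unperturbed T_e = [61.84·(1−0.16)/(4σ)]^¼ = 123.0 K.
TOA radiative forcing: ΔF = (1−α)ΔS/4 = 0.84·(+2.57)/4 = 0.5397 W m^-2.
Linearising σT⁴ gives d(σT⁴)/dT = 4σT_e³ = 0.4222 W m^-2 per K.
So ΔT₀ = 0.5397/0.4222 = 1.28 K.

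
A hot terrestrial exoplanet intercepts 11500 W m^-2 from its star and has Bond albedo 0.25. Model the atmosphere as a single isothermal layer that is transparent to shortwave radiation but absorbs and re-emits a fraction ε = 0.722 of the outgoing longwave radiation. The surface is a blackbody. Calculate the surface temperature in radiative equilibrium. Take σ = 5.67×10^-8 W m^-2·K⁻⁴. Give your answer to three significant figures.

494 K

At the top of the atmosphere, σT_e⁴ = S(1−α)/4 = 2156 W m^-2, giving T_e = 441.6 K.
The surface balance (absorbed SW + ε·downward IR = σT_s⁴) with T_a⁴ = T_s⁴/2 reduces to T_s = T_e·[2/(2−ε)]^¼ = 493.9 K.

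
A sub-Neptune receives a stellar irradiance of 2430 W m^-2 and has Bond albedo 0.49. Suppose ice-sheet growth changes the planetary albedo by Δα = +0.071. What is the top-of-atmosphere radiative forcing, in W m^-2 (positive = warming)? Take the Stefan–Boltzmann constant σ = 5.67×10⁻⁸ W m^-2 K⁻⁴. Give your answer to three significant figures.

-43.1 W m^-2

The change in absorbed flux is Δ[S(1−α)/4] = −SΔα/4 = -43.13 W m^-2.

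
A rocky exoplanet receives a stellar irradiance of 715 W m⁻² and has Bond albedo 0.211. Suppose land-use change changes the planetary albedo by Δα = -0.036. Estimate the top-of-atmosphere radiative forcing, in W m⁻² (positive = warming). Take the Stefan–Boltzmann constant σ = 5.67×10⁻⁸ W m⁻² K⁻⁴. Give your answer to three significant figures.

6.43 W m⁻²

TOA radiative forcing: ΔF = −S·Δα/4 = −715.0·(-0.036)/4 = 6.435 W m⁻².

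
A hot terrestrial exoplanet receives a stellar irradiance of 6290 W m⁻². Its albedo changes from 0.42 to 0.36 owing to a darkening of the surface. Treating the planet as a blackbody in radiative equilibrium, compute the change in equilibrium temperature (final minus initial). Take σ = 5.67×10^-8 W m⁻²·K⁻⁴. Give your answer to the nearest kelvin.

Initial: T₁ = [S(1−0.42)/(4σ)]^(1/4) = 356.1 K.
Final:   T₂ = [S(1−0.36)/(4σ)]^(1/4) = 365.0 K.
Change: 365.0 − 356.1 = 8.873 K.

9 K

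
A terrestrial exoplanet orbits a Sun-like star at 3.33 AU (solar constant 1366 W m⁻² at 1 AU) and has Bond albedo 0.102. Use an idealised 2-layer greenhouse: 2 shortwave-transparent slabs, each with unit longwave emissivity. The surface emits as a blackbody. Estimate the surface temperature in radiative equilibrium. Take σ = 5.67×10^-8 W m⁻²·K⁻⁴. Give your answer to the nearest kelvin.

196 K

Irradiance scales as 1/d², so S = 1366 W m⁻² × (1/3.33)² = 123.2 W m⁻².
OLR = S(1−α)/4 = 27.66 W m⁻²; the top layer radiates at T_e = 148.6 K.
With N = 2 opaque layers, T_s = (N+1)^(1/4)·T_e = 3^(1/4)·148.6 = 195.6 K.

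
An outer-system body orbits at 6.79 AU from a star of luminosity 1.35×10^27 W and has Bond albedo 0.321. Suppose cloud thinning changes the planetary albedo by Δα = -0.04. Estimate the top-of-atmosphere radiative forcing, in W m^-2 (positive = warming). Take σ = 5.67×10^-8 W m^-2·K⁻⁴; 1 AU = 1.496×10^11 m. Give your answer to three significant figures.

Orbital distance: d = 6.79 AU = 1.016×10^12 m.
Flux at the orbit: S = L/(4πd²) = 1.35×10^27/(4π·(1.02×10^12)²) = 104.1 W m^-2.
TOA radiative forcing: ΔF = −S·Δα/4 = −104.1·(-0.04)/4 = 1.041 W m^-2.

1.04 W m^-2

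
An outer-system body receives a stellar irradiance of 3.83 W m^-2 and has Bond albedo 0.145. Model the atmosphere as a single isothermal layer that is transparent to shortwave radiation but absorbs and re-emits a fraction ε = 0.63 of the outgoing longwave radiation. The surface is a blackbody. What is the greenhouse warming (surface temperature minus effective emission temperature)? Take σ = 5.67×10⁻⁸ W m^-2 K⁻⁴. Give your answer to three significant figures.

6.12 K

At the top of the atmosphere, σT_e⁴ = S(1−α)/4 = 0.8187 W m^-2, giving T_e = 61.64 K.
Surface balance with a leaky layer gives σT_s⁴ = σT_e⁴·2/(2−ε), so T_s = T_e·[2/(2−0.63)]^(1/4) = 67.76 K.
Greenhouse warming: T_s − T_e = 6.115 K.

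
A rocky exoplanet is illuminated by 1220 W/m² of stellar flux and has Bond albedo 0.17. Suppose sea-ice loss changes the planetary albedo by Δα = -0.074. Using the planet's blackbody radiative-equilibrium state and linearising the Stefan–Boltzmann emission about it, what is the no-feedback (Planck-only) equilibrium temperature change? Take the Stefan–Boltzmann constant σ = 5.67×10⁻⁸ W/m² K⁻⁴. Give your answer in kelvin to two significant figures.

5.8 kelvin

The baseline emission temperature is T_e = 258.5 K.
The change in absorbed flux is Δ[S(1−α)/4] = −SΔα/4 = 22.57 W/m².
The Planck feedback parameter is 4σT_e³ = 3.917 W/m²/K.
ΔT₀ = ΔF/λ_P = 22.57/3.917 = 5.76 K.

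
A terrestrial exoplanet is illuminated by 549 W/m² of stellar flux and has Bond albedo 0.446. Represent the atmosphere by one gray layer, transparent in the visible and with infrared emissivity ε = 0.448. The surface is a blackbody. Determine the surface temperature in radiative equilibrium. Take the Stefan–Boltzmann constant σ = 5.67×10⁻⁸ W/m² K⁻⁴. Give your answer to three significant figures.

The planet radiates to space at T_e = [S(1−α)/(4σ)]^(1/4) = 191.4 K.
Surface balance with a leaky layer gives σT_s⁴ = σT_e⁴·2/(2−ε), so T_s = T_e·[2/(2−0.448)]^(1/4) = 203.9 K.

204 K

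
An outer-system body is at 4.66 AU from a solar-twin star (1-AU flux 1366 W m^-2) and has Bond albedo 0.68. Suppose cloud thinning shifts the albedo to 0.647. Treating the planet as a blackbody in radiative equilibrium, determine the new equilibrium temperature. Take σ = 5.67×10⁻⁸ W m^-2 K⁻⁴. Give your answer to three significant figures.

Irradiance scales as 1/d², so S = 1366 W m^-2 × (1/4.66)² = 62.90 W m^-2.
With the new albedo, S(1−α₂)/4 = 5.551 W m^-2, so T₂ = 99.47 K.

99.5 K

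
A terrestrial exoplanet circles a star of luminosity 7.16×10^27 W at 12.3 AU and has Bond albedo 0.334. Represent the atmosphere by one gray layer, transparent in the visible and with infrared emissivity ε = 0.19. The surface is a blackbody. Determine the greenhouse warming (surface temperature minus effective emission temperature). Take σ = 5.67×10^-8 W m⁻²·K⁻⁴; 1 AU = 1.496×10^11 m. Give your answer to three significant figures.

d = 12.3 × 1.496×10^11 m = 1.840×10^12 m.
Spreading L over a sphere of radius d: S = 7.16×10^27/(4π·1.84×10^12²) = 168.3 W m⁻².
At the top of the atmosphere, σT_e⁴ = S(1−α)/4 = 28.02 W m⁻², giving T_e = 149.1 K.
For a single slab of emissivity ε, T_s⁴ = 2T_e⁴/(2−ε); thus T_s = 149.1·(1.105)^(1/4) = 152.9 K.
Greenhouse warming: T_s − T_e = 3.768 K.

3.77 K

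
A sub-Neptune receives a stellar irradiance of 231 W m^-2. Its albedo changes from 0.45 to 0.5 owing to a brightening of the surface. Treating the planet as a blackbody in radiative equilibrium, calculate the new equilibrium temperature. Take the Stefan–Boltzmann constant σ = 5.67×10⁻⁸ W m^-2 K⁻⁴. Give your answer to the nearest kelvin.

T₂ = [S(1−α₂)/(4σ)]^(1/4) = [231.0·0.5/(4σ)]^(1/4) = 150.2 K.

150 kelvin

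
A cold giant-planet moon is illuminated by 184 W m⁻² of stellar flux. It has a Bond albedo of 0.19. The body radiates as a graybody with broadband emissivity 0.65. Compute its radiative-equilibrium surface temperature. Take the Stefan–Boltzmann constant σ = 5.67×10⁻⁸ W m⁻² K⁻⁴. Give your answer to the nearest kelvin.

Absorbed flux (global mean): S(1−α)/4 = 184.0·0.81/4 = 37.26 W m⁻².
Radiative balance εσT⁴ = 37.26 gives T = [37.26/(0.65·σ)]^(1/4) = 178.3 K.

178 K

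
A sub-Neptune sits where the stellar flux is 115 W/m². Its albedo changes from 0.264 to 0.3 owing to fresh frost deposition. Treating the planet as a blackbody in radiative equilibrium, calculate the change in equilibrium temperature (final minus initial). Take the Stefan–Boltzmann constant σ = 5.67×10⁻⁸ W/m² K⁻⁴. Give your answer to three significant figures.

-1.73 K

Initial: T₁ = [S(1−0.264)/(4σ)]^(1/4) = 139.0 K.
With α = 0.3, T₂ = 137.3 K.
Change: 137.3 − 139.0 = -1.732 K.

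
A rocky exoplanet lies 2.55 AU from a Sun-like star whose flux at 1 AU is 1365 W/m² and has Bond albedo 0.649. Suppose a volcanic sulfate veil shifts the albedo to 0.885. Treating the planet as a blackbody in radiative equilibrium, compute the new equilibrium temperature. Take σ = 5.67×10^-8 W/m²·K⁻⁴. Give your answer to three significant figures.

Flux at the orbit: S = 1365/(2.55)² = 209.9 W/m².
New equilibrium: T₂ = [(1−0.885)·209.9/(4σ)]^(1/4) = 101.6 K.

102 K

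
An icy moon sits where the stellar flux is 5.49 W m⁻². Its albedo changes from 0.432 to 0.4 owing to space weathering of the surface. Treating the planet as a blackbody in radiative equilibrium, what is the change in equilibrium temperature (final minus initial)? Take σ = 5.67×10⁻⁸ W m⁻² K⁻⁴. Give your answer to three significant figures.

0.840 K

With α = 0.432, T₁ = 60.89 K.
With α = 0.4, T₂ = 61.73 K.
Change: 61.73 − 60.89 = 0.8401 K.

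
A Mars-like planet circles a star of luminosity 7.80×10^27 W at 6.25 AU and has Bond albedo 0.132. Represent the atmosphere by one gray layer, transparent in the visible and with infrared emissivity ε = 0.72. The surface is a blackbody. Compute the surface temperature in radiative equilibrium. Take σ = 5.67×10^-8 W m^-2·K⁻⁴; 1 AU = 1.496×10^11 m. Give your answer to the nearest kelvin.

d = 6.25 × 1.496×10^11 m = 9.350×10^11 m.
Spreading L over a sphere of radius d: S = 7.80×10^27/(4π·9.35×10^11²) = 710.0 W m^-2.
Effective emission temperature (TOA balance): σT_e⁴ = S(1−α)/4 = 154.1 W m^-2 → T_e = 228.3 K.
For a single slab of emissivity ε, T_s⁴ = 2T_e⁴/(2−ε); thus T_s = 228.3·(1.562)^(1/4) = 255.3 K.

255 K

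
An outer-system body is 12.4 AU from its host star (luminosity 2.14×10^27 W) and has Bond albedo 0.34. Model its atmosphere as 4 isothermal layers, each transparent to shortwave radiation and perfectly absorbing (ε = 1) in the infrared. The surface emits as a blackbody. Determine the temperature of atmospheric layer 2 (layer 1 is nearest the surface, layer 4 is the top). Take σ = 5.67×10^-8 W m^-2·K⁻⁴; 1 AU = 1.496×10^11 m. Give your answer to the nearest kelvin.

144 K

d = 12.4 × 1.496×10^11 m = 1.855×10^12 m.
Spreading L over a sphere of radius d: S = 2.14×10^27/(4π·1.86×10^12²) = 49.49 W m^-2.
Top-of-atmosphere balance: σT_e⁴ = S(1−α)/4 = 8.165 W m^-2 → T_e = 109.5 K.
In the N-layer model, layer k (counted from the surface) has T_k = (N+1−k)^(1/4)·T_e.
T_2 = (3)^(1/4)·109.5 = 144.2 K.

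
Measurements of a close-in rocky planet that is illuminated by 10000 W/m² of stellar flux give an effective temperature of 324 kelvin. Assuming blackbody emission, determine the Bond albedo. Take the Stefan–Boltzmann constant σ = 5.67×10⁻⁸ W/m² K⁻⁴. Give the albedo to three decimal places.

From σT⁴ = S(1−α)/4 we invert for α: 1−α = 4σT⁴/S.
4σT⁴ = 4·5.67×10⁻⁸·(324)⁴ = 2499 W/m².
1−α = 2499/10000 = 0.2499, so α = 0.7501.

0.750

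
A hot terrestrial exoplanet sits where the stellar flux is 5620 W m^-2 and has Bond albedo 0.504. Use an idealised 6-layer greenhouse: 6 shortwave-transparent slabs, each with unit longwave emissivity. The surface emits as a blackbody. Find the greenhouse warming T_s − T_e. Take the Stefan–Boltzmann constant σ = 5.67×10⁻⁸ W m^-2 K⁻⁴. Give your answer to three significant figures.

209 K

Top-of-atmosphere balance: σT_e⁴ = S(1−α)/4 = 696.9 W m^-2 → T_e = 333.0 K.
T_s = (N+1)^(1/4)·T_e = 541.6 K.
Warming: T_s − T_e = 208.6 K.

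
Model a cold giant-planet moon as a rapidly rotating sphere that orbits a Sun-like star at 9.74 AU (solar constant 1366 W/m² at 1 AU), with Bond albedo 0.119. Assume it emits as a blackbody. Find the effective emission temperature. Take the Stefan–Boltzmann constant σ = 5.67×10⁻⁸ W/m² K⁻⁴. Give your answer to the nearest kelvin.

Irradiance scales as 1/d², so S = 1366 W/m² × (1/9.74)² = 14.40 W/m².
Absorbed flux (global mean): S(1−α)/4 = 14.40·0.881/4 = 3.171 W/m².
In equilibrium σT⁴ equals this, so T = 86.48 K.

86 K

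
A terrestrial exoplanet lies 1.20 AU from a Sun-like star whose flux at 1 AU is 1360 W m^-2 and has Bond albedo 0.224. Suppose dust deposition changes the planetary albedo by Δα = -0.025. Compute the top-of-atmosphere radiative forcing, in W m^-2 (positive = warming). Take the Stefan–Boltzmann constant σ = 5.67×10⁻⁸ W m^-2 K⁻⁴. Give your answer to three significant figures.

By the inverse-square law, S = 1360/1.20² = 944.4 W m^-2.
ΔF = −(S/4)Δα = −(944.4/4)×(-0.025) = 5.903 W m^-2.

5.90 W m^-2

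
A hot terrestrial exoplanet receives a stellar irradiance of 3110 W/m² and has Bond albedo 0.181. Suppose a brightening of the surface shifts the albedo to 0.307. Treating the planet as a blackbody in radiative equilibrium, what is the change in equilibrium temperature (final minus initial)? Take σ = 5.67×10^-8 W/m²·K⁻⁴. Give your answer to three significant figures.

Initial: T₁ = [S(1−0.181)/(4σ)]^(1/4) = 325.5 K.
After:  T₂ = [3110·0.693/(4σ)]^(1/4) = 312.2 K.
ΔT = T₂ − T₁ = -13.32 K.

-13.3 K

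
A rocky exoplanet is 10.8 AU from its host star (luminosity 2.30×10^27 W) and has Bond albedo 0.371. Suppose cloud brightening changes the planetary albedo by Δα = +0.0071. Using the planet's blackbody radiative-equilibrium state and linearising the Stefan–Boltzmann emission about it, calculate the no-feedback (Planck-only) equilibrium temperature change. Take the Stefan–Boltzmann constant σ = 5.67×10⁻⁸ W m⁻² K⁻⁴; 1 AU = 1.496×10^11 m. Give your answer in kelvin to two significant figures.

Orbital distance: d = 10.8 AU = 1.616×10^12 m.
S = L/(4πd²) = 70.11 W m⁻².
The baseline emission temperature is T_e = 118.1 K.
ΔF = −(S/4)Δα = −(70.11/4)×(+0.0071) = -0.1245 W m⁻².
Linearising σT⁴ gives d(σT⁴)/dT = 4σT_e³ = 0.3735 W m⁻² per K.
Hence the no-feedback warming is ΔF/(4σT_e³) = -0.333 K.

-0.33 K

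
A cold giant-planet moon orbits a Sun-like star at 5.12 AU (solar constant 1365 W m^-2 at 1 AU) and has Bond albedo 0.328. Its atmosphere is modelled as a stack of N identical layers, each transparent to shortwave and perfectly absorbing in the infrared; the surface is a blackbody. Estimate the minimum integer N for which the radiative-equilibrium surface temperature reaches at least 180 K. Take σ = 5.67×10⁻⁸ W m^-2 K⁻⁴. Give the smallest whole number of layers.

6

Flux at the orbit: S = 1365/(5.12)² = 52.07 W m^-2.
The effective emission temperature is T_e = [S(1−α)/(4σ)]^¼ = 111.4 K.
T_s = (N+1)^(1/4)·T_e ≥ 180 K requires N+1 ≥ (T_s/T_e)⁴ = (180/111.4)⁴ = 6.804.
Rounding up, N = 6.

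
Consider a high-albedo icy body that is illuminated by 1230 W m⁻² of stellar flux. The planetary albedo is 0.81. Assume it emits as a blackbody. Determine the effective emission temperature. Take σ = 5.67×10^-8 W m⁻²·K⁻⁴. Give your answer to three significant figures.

Averaging over the sphere, the absorbed flux is S(1−α)/4 = 58.42 W m⁻².
In equilibrium σT⁴ equals this, so T = 179.2 K.

179 kelvin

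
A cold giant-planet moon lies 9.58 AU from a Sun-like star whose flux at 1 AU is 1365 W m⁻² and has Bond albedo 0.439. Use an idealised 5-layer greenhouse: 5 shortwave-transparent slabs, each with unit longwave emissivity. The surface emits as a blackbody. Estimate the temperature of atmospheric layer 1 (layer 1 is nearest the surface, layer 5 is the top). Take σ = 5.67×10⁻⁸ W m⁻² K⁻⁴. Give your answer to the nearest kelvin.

116 K

Irradiance scales as 1/d², so S = 1365 W m⁻² × (1/9.58)² = 14.87 W m⁻².
The effective emission temperature is T_e = [S(1−α)/(4σ)]^¼ = 77.88 K.
In the N-layer model, layer k (counted from the surface) has T_k = (N+1−k)^(1/4)·T_e.
T_1 = (5)^(1/4)·77.88 = 116.5 K.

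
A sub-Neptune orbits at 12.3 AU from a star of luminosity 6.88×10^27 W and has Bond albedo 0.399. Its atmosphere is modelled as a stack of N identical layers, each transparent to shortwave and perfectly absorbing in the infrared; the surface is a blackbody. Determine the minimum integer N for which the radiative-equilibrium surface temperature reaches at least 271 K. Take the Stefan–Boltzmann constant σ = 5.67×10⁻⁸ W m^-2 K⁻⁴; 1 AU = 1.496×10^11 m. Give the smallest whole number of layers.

Orbital distance: d = 12.3 AU = 1.840×10^12 m.
Spreading L over a sphere of radius d: S = 6.88×10^27/(4π·1.84×10^12²) = 161.7 W m^-2.
Top-of-atmosphere balance: σT_e⁴ = S(1−α)/4 = 24.30 W m^-2 → T_e = 143.9 K.
Need (N+1)T_e⁴ ≥ T_s⁴, i.e. N+1 ≥ (271/143.9)⁴ = 12.588.
The minimum whole number is N = 12.

12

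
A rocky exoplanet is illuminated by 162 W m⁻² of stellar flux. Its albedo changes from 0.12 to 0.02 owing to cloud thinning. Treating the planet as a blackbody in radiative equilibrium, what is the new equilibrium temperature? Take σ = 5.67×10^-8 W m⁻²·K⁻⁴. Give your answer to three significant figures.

With the new albedo, S(1−α₂)/4 = 39.69 W m⁻², so T₂ = 162.7 K.

163 kelvin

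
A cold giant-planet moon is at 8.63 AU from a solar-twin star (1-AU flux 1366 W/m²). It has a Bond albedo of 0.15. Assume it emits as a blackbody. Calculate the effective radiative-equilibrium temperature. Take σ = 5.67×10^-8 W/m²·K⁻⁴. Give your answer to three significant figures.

Flux at the orbit: S = 1366/(8.63)² = 18.34 W/m².
Averaging over the sphere, the absorbed flux is S(1−α)/4 = 3.898 W/m².
Set σT⁴ = 3.898 → T = (3.898/σ)^(1/4) = 91.05 K.

91.1 K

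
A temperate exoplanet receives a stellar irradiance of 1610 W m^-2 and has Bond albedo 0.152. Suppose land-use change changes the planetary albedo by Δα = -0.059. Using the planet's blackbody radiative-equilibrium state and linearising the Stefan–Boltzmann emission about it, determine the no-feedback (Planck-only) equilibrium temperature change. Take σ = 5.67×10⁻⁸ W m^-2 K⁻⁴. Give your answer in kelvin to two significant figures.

Unperturbed T_e = [1610·(1−0.152)/(4σ)]^¼ = 278.5 K.
TOA radiative forcing: ΔF = −S·Δα/4 = −1610·(-0.059)/4 = 23.75 W m^-2.
Planck response: λ_P = 4σT_e³ = 4·5.67×10⁻⁸·(278.5)³ = 4.901 W m^-2/K.
ΔT₀ = ΔF/λ_P = 23.75/4.901 = 4.84 K.

4.8 K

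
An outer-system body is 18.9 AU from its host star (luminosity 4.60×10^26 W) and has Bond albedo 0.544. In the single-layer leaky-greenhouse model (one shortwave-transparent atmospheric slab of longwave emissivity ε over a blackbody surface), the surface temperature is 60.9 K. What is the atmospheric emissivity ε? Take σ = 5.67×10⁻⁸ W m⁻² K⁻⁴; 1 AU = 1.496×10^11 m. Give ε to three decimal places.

Orbital distance: d = 18.9 AU = 2.827×10^12 m.
Flux at the orbit: S = L/(4πd²) = 4.60×10^26/(4π·(2.83×10^12)²) = 4.579 W m⁻².
First, T_e = [4.579·(1−0.544)/(4σ)]^(1/4) = 55.08 K.
Since (2−ε)/2 = (T_e/T_s)⁴ = 0.6693, ε = 0.6614.

0.661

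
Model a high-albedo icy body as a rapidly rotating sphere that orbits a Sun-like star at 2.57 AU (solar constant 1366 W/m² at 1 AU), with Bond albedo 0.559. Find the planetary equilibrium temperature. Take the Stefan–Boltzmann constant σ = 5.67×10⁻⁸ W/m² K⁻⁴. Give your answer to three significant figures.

142 K

Flux at the orbit: S = 1366/(2.57)² = 206.8 W/m².
Absorbed flux (global mean): S(1−α)/4 = 206.8·0.441/4 = 22.80 W/m².
In equilibrium σT⁴ equals this, so T = 141.6 K.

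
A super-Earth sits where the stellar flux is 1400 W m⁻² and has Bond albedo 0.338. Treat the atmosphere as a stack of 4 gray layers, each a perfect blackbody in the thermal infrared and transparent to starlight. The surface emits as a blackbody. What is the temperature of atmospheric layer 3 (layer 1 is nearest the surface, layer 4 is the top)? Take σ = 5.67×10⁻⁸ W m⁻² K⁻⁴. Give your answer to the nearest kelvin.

301 K

Top-of-atmosphere balance: σT_e⁴ = S(1−α)/4 = 231.7 W m⁻² → T_e = 252.8 K.
In the N-layer model, layer k (counted from the surface) has T_k = (N+1−k)^(1/4)·T_e.
T_3 = (2)^(1/4)·252.8 = 300.7 K.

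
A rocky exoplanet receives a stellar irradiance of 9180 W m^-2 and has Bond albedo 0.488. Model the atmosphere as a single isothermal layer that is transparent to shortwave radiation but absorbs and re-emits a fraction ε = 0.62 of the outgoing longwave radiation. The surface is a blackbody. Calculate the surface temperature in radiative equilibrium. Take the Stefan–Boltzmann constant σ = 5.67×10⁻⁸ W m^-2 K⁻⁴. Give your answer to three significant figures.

Effective emission temperature (TOA balance): σT_e⁴ = S(1−α)/4 = 1175 W m^-2 → T_e = 379.4 K.
The surface balance (absorbed SW + ε·downward IR = σT_s⁴) with T_a⁴ = T_s⁴/2 reduces to T_s = T_e·[2/(2−ε)]^¼ = 416.3 K.

416 K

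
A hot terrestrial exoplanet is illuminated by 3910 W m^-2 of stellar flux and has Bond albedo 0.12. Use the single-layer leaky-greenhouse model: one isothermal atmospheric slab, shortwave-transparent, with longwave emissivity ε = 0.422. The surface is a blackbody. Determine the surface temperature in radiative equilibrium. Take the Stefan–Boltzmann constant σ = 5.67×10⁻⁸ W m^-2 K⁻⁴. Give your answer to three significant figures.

At the top of the atmosphere, σT_e⁴ = S(1−α)/4 = 860.2 W m^-2, giving T_e = 351.0 K.
Surface balance with a leaky layer gives σT_s⁴ = σT_e⁴·2/(2−ε), so T_s = T_e·[2/(2−0.422)]^(1/4) = 372.4 K.

372 K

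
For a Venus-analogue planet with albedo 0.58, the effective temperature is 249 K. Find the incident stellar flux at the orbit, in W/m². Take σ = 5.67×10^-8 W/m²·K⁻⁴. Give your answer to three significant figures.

Invert the energy balance for S: S = 4σT⁴/(1−α).
The emitted flux is σT⁴ = 218.0 W/m².
So S = 4×218.0/(1−0.58) = 2076 W/m².

2080 W/m²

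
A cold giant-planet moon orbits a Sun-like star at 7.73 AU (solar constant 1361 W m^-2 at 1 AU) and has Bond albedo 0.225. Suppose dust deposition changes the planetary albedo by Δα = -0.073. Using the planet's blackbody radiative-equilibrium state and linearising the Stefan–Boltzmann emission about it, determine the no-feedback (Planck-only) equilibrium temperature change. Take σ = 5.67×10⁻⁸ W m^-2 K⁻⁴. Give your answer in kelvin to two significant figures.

2.2 K

Flux at the orbit: S = 1361/(7.73)² = 22.78 W m^-2.
Reference equilibrium: T_e = [S(1−α)/(4σ)]^(1/4) = 93.93 K.
The change in absorbed flux is Δ[S(1−α)/4] = −SΔα/4 = 0.4157 W m^-2.
The Planck feedback parameter is 4σT_e³ = 0.1879 W m^-2/K.
Hence the no-feedback warming is ΔF/(4σT_e³) = 2.21 K.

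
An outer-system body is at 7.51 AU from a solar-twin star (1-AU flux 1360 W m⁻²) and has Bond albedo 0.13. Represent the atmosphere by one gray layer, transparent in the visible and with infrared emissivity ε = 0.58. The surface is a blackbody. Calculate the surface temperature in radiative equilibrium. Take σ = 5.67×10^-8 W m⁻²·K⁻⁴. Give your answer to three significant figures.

107 K

By the inverse-square law, S = 1360/7.51² = 24.11 W m⁻².
At the top of the atmosphere, σT_e⁴ = S(1−α)/4 = 5.245 W m⁻², giving T_e = 98.07 K.
For a single slab of emissivity ε, T_s⁴ = 2T_e⁴/(2−ε); thus T_s = 98.07·(1.408)^(1/4) = 106.8 K.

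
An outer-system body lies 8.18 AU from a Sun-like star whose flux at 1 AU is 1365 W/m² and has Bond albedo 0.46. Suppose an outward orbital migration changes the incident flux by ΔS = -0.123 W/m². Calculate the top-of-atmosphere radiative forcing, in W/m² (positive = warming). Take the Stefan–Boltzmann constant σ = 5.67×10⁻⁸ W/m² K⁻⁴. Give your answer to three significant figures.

By the inverse-square law, S = 1365/8.18² = 20.40 W/m².
Only a fraction (1−α) is absorbed and it's spread over 4πR², so ΔF = (1−α)ΔS/4 = -0.01661 W/m².

-0.0166 W/m²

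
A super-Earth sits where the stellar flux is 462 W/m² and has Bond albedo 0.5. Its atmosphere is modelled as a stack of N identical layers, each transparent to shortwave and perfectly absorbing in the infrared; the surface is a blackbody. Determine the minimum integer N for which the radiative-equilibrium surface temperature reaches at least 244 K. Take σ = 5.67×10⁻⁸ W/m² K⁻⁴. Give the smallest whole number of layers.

3

Top-of-atmosphere balance: σT_e⁴ = S(1−α)/4 = 57.75 W/m² → T_e = 178.6 K.
Since T_s⁴ = (N+1)T_e⁴, we need N ≥ (T_s/T_e)⁴ − 1 = 2.480.
Rounding up, N = 3.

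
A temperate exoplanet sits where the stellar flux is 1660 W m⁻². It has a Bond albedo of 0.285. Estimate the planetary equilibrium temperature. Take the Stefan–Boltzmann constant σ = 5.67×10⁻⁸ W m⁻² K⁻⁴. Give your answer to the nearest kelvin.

The planet absorbs (1−α)S over its disc πR² and re-emits over 4πR², so the mean absorbed flux is (1−0.285)·1660/4 = 296.7 W m⁻².
Balancing against σT⁴: T = (296.7/5.67×10⁻⁸)^(1/4) = 269.0 K.

269 kelvin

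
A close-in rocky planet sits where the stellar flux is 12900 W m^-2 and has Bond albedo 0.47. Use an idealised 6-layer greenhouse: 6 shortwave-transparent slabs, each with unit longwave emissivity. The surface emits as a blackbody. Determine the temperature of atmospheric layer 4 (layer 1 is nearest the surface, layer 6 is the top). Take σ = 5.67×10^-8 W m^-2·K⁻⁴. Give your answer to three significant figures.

548 kelvin

Top-of-atmosphere balance: σT_e⁴ = S(1−α)/4 = 1709 W m^-2 → T_e = 416.7 K.
In the N-layer model, layer k (counted from the surface) has T_k = (N+1−k)^(1/4)·T_e.
With k = 4: T_4 = (6+1−4)^¼·416.7 K = 548.4 K.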